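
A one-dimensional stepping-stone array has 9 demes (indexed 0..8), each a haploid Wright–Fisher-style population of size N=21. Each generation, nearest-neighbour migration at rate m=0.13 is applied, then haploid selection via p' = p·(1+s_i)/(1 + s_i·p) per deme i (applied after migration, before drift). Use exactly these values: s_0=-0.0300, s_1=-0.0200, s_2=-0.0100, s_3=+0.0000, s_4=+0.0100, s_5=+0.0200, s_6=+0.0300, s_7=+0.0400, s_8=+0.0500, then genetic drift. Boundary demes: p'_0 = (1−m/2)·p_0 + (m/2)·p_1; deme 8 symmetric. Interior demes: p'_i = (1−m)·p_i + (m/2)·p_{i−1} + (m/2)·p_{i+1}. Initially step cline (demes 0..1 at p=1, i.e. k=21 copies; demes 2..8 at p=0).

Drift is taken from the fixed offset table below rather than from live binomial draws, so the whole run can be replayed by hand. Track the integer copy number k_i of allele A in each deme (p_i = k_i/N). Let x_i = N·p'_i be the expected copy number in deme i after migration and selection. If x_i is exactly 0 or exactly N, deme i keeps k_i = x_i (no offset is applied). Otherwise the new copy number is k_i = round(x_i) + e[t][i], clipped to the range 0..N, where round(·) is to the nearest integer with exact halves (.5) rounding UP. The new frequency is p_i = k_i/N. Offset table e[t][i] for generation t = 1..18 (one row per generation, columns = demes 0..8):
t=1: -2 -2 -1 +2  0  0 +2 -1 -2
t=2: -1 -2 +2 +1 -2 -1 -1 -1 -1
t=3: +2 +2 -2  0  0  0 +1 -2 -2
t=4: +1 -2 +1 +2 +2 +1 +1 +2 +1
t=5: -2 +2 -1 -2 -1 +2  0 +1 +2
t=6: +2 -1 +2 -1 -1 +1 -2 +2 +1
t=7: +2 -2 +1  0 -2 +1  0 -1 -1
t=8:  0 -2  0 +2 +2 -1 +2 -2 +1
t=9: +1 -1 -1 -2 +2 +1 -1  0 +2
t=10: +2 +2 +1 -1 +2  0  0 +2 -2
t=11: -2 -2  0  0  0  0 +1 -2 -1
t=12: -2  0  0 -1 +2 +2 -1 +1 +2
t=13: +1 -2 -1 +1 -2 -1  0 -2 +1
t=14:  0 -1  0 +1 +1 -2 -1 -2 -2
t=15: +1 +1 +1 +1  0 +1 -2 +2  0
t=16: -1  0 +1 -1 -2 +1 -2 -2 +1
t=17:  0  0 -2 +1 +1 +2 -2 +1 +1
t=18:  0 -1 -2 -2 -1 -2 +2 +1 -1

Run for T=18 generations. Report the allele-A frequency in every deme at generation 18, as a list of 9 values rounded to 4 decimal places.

[0.5714, 0.2857, 0.1905, 0.1429, 0.0952, 0.0952, 0.0952, 0.0000, 0.0000]

t=0: k=[21 21 0 0 0 0 0 0 0]
t=1: x=[21.0000 19.6090 1.3522 0.0000 0.0000 0.0000 0.0000 0.0000 0.0000] k=[21 18 0 0 0 0 0 0 0]
t=2: x=[20.7990 16.9595 1.1589 0.0000 0.0000 0.0000 0.0000 0.0000 0.0000] k=[20 15 3 0 0 0 0 0 0]
t=3: x=[19.6367 14.4543 3.5552 0.1950 0.0000 0.0000 0.0000 0.0000 0.0000] k=[21 16 2 0 0 0 0 0 0]
t=4: x=[20.6651 15.3318 2.7558 0.1300 0.0000 0.0000 0.0000 0.0000 0.0000] k=[21 13 4 2 0 0 0 0 0]
t=5: x=[20.4643 12.8344 4.4198 2.0000 0.1313 0.0000 0.0000 0.0000 0.0000] k=[18 15 3 0 0 0 0 0 0]
t=6: x=[17.7216 14.3233 3.5552 0.1950 0.0000 0.0000 0.0000 0.0000 0.0000] k=[20 13 6 0 0 0 0 0 0]
t=7: x=[19.5032 12.8997 6.0217 0.3900 0.0000 0.0000 0.0000 0.0000 0.0000] k=[21 11 7 0 0 0 0 0 0]
t=8: x=[20.3305 11.2846 6.7589 0.4550 0.0000 0.0000 0.0000 0.0000 0.0000] k=[20 9 7 2 0 0 0 0 0]
t=9: x=[19.2364 9.4798 6.7589 2.1950 0.1313 0.0000 0.0000 0.0000 0.0000] k=[20 8 6 0 2 0 0 0 0]
t=10: x=[19.1697 8.5474 5.6982 0.5200 1.7559 0.1326 0.0000 0.0000 0.0000] k=[21 11 7 0 4 0 0 0 0]
t=11: x=[20.3305 11.2846 6.7589 0.7150 3.5090 0.2651 0.0000 0.0000 0.0000] k=[18 9 7 1 4 0 0 0 0]
t=12: x=[17.3235 9.3501 6.6941 1.5850 3.5744 0.2651 0.0000 0.0000 0.0000] k=[15 9 7 1 6 2 0 0 0]
t=13: x=[14.4738 9.1555 6.6941 1.7150 5.4551 2.1682 0.1339 0.0000 0.0000] k=[15 7 6 3 3 1 0 0 0]
t=14: x=[14.3423 7.3581 5.8276 3.1950 2.8947 1.0852 0.0669 0.0000 0.0000] k=[14 6 6 4 4 0 0 0 0]
t=15: x=[13.3323 6.4295 5.8276 4.1300 3.7707 0.2651 0.0000 0.0000 0.0000] k=[14 7 7 5 4 1 0 0 0]
t=16: x=[13.3979 7.3581 6.8236 5.0650 3.9015 1.1514 0.0669 0.0000 0.0000] k=[12 7 8 4 2 2 0 0 0]
t=17: x=[11.5168 7.2935 7.6261 4.1300 2.1491 1.9040 0.1339 0.0000 0.0000] k=[12 7 6 5 3 4 0 0 0]
t=18: x=[11.5168 7.1643 5.9570 4.9350 3.2220 3.7354 0.2677 0.0000 0.0000] k=[12 6 4 3 2 2 2 0 0]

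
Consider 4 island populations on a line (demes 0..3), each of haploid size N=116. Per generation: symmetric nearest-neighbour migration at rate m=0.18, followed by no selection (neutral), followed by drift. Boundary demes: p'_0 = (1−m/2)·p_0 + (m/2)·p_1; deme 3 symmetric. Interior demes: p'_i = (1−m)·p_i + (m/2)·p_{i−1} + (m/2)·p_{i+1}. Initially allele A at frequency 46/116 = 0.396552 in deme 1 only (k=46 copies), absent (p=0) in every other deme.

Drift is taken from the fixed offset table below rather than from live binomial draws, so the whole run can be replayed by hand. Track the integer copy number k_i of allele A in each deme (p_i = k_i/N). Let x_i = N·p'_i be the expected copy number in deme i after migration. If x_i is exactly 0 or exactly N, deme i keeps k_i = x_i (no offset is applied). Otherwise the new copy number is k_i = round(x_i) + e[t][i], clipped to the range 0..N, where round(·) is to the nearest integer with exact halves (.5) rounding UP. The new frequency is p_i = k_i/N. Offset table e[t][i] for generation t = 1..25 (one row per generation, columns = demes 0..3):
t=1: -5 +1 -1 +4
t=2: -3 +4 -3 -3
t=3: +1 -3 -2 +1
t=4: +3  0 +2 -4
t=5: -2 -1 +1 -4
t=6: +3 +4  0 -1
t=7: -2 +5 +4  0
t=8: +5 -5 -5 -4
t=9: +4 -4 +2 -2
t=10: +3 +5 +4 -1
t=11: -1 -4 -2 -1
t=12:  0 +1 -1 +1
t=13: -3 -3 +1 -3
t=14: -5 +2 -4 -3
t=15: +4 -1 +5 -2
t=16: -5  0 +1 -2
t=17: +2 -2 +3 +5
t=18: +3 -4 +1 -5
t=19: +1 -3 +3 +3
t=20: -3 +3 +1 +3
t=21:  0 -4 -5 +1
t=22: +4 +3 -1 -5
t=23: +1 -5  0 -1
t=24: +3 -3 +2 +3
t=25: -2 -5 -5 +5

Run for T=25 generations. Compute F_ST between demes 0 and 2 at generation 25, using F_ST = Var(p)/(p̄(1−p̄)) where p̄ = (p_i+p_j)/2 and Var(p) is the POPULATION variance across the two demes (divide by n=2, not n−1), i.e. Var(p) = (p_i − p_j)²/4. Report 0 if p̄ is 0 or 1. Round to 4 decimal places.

t=0: k=[0 46 0 0]
t=1: x=[4.1400 37.7200 4.1400 0.0000] k=[0 39 3 0]
t=2: x=[3.5100 32.2500 5.9700 0.2700] k=[1 36 3 0]
t=3: x=[4.1500 29.8800 5.7000 0.2700] k=[5 27 4 1]
t=4: x=[6.9800 22.9500 5.8000 1.2700] k=[10 23 8 0]
t=5: x=[11.1700 20.4800 8.6300 0.7200] k=[9 19 10 0]
t=6: x=[9.9000 17.2900 9.9100 0.9000] k=[13 21 10 0]
t=7: x=[13.7200 19.2900 10.0900 0.9000] k=[12 24 14 1]
t=8: x=[13.0800 22.0200 13.7300 2.1700] k=[18 17 9 0]
t=9: x=[17.9100 16.3700 8.9100 0.8100] k=[22 12 11 0]
t=10: x=[21.1000 12.8100 10.1000 0.9900] k=[24 18 14 0]
t=11: x=[23.4600 18.1800 13.1000 1.2600] k=[22 14 11 0]
t=12: x=[21.2800 14.4500 10.2800 0.9900] k=[21 15 9 2]
t=13: x=[20.4600 15.0000 8.9100 2.6300] k=[17 12 10 0]
t=14: x=[16.5500 12.2700 9.2800 0.9000] k=[12 14 5 0]
t=15: x=[12.1800 13.0100 5.3600 0.4500] k=[16 12 10 0]
t=16: x=[15.6400 12.1800 9.2800 0.9000] k=[11 12 10 0]
t=17: x=[11.0900 11.7300 9.2800 0.9000] k=[13 10 12 6]
t=18: x=[12.7300 10.4500 11.2800 6.5400] k=[16 6 12 2]
t=19: x=[15.1000 7.4400 10.5600 2.9000] k=[16 4 14 6]
t=20: x=[14.9200 5.9800 12.3800 6.7200] k=[12 9 13 10]
t=21: x=[11.7300 9.6300 12.3700 10.2700] k=[12 6 7 11]
t=22: x=[11.4600 6.6300 7.2700 10.6400] k=[15 10 6 6]
t=23: x=[14.5500 10.0900 6.3600 6.0000] k=[16 5 6 5]
t=24: x=[15.0100 6.0800 5.8200 5.0900] k=[18 3 8 8]
t=25: x=[16.6500 4.8000 7.5500 8.0000] k=[15 0 3 13]

0.0374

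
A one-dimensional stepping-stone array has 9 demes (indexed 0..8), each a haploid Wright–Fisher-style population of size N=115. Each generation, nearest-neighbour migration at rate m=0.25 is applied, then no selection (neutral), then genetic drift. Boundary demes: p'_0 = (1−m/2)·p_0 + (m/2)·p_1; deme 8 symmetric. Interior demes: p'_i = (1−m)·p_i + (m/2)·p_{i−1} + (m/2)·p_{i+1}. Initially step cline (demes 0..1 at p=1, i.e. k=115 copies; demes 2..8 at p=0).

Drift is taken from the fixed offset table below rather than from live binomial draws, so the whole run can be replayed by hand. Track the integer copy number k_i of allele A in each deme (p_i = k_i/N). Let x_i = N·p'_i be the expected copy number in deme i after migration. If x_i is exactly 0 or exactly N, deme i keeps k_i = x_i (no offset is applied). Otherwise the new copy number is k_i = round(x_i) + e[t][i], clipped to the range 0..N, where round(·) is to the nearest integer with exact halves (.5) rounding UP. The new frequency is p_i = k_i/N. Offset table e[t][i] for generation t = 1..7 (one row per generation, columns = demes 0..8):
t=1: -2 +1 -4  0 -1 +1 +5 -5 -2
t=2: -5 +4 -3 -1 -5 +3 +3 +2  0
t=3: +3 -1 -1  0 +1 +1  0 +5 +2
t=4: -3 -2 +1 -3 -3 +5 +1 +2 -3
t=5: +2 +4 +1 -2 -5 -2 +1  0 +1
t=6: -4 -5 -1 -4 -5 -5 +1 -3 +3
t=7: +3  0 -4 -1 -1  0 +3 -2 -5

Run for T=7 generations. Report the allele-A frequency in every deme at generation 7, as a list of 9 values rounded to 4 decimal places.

[0.8348, 0.6174, 0.2783, 0.0522, 0.0000, 0.0000, 0.0000, 0.0000, 0.0000]

t=0: k=[115 115 0 0 0 0 0 0 0]
t=1: x=[115.0000 100.6250 14.3750 0.0000 0.0000 0.0000 0.0000 0.0000 0.0000] k=[115 102 10 0 0 0 0 0 0]
t=2: x=[113.3750 92.1250 20.2500 1.2500 0.0000 0.0000 0.0000 0.0000 0.0000] k=[108 96 17 0 0 0 0 0 0]
t=3: x=[106.5000 87.6250 24.7500 2.1250 0.0000 0.0000 0.0000 0.0000 0.0000] k=[110 87 24 2 0 0 0 0 0]
t=4: x=[107.1250 82.0000 29.1250 4.5000 0.2500 0.0000 0.0000 0.0000 0.0000] k=[104 80 30 2 0 0 0 0 0]
t=5: x=[101.0000 76.7500 32.7500 5.2500 0.2500 0.0000 0.0000 0.0000 0.0000] k=[103 81 34 3 0 0 0 0 0]
t=6: x=[100.2500 77.8750 36.0000 6.5000 0.3750 0.0000 0.0000 0.0000 0.0000] k=[96 73 35 3 0 0 0 0 0]
t=7: x=[93.1250 71.1250 35.7500 6.6250 0.3750 0.0000 0.0000 0.0000 0.0000] k=[96 71 32 6 0 0 0 0 0]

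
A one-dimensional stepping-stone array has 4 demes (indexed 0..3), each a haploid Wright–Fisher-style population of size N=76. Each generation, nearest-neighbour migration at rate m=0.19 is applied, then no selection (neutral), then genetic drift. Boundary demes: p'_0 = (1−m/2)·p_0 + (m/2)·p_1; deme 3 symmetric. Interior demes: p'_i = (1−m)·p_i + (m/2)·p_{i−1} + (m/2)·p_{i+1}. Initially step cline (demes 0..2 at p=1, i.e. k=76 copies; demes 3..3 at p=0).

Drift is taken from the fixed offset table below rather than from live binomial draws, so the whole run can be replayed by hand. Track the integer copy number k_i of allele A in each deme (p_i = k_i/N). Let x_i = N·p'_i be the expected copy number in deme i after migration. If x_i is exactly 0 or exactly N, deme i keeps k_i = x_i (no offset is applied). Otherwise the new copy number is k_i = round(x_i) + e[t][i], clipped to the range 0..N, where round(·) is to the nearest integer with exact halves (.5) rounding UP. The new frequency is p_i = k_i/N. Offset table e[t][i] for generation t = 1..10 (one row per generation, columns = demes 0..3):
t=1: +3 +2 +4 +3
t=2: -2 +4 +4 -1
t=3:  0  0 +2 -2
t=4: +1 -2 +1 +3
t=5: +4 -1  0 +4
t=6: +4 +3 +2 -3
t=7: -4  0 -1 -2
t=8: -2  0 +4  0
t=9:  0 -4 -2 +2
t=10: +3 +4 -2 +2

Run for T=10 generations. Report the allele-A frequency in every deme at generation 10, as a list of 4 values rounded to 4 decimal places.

t=0: k=[76 76 76 0]
t=1: x=[76.0000 76.0000 68.7800 7.2200] k=[76 76 73 10]
t=2: x=[76.0000 75.7150 67.3000 15.9850] k=[76 76 71 15]
t=3: x=[76.0000 75.5250 66.1550 20.3200] k=[76 76 68 18]
t=4: x=[76.0000 75.2400 64.0100 22.7500] k=[76 73 65 26]
t=5: x=[75.7150 72.5250 62.0550 29.7050] k=[76 72 62 34]
t=6: x=[75.6200 71.4300 60.2900 36.6600] k=[76 74 62 34]
t=7: x=[75.8100 73.0500 60.4800 36.6600] k=[72 73 59 35]
t=8: x=[72.0950 71.5750 58.0500 37.2800] k=[70 72 62 37]
t=9: x=[70.1900 70.8600 60.5750 39.3750] k=[70 67 59 41]
t=10: x=[69.7150 66.5250 58.0500 42.7100] k=[73 71 56 45]

[0.9605, 0.9342, 0.7368, 0.5921]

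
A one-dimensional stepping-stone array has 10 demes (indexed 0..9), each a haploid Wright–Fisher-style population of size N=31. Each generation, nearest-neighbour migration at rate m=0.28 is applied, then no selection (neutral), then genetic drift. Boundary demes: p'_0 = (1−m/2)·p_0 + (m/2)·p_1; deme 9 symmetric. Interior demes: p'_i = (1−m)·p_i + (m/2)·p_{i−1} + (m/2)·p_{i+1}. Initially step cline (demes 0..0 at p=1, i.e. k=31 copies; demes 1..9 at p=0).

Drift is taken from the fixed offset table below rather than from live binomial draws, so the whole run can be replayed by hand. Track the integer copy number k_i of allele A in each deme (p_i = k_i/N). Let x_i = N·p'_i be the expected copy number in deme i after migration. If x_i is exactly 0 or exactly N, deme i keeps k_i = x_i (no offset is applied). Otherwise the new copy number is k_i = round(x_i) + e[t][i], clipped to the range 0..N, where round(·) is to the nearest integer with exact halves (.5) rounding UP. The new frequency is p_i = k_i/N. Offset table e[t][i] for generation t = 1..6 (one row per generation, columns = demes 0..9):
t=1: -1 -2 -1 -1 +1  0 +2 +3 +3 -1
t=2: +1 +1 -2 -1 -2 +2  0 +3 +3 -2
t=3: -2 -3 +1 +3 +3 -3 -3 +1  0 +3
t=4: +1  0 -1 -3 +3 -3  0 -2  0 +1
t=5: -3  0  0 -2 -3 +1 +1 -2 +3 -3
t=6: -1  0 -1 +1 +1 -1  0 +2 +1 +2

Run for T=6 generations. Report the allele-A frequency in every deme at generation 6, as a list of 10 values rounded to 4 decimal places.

t=0: k=[31 0 0 0 0 0 0 0 0 0]
t=1: x=[26.6600 4.3400 0.0000 0.0000 0.0000 0.0000 0.0000 0.0000 0.0000 0.0000] k=[26 2 0 0 0 0 0 0 0 0]
t=2: x=[22.6400 5.0800 0.2800 0.0000 0.0000 0.0000 0.0000 0.0000 0.0000 0.0000] k=[24 6 0 0 0 0 0 0 0 0]
t=3: x=[21.4800 7.6800 0.8400 0.0000 0.0000 0.0000 0.0000 0.0000 0.0000 0.0000] k=[19 5 2 0 0 0 0 0 0 0]
t=4: x=[17.0400 6.5400 2.1400 0.2800 0.0000 0.0000 0.0000 0.0000 0.0000 0.0000] k=[18 7 1 0 0 0 0 0 0 0]
t=5: x=[16.4600 7.7000 1.7000 0.1400 0.0000 0.0000 0.0000 0.0000 0.0000 0.0000] k=[13 8 2 0 0 0 0 0 0 0]
t=6: x=[12.3000 7.8600 2.5600 0.2800 0.0000 0.0000 0.0000 0.0000 0.0000 0.0000] k=[11 8 2 1 0 0 0 0 0 0]

[0.3548, 0.2581, 0.0645, 0.0323, 0.0000, 0.0000, 0.0000, 0.0000, 0.0000, 0.0000]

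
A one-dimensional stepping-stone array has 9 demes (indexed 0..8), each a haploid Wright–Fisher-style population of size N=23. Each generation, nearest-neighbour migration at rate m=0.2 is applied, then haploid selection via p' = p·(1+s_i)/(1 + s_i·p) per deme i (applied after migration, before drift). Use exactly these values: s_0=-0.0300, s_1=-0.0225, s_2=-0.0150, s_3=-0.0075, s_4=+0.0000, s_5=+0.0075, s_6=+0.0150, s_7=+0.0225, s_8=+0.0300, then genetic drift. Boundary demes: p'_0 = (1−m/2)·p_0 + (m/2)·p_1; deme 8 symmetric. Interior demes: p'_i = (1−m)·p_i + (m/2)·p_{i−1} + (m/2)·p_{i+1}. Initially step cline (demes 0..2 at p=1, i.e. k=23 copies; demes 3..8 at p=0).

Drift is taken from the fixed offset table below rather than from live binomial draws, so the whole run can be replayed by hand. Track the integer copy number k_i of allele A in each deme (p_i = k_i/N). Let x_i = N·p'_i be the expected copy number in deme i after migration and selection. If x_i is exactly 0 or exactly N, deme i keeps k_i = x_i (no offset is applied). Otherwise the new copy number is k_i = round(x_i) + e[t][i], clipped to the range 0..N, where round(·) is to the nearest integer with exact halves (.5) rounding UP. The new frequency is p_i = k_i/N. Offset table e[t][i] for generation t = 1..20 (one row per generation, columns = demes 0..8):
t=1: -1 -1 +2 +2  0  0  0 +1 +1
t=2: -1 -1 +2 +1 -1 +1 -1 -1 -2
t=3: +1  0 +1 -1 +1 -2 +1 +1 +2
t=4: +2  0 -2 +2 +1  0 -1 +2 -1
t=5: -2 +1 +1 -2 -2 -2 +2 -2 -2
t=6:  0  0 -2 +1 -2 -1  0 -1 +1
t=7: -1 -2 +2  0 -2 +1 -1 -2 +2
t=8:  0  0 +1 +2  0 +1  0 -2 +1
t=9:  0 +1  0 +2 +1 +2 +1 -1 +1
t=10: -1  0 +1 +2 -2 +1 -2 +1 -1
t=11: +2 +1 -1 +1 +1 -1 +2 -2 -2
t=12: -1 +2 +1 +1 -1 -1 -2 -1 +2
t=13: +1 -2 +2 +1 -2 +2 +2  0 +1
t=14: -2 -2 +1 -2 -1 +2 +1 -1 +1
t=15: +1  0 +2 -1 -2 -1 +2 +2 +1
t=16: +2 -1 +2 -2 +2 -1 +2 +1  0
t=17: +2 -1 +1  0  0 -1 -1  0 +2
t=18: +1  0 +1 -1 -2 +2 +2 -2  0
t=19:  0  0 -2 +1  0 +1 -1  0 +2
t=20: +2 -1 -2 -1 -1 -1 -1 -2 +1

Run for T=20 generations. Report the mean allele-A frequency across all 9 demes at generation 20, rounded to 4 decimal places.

0.4010

t=0: k=[23 23 23 0 0 0 0 0 0]
t=1: x=[23.0000 23.0000 20.6685 2.2845 0.0000 0.0000 0.0000 0.0000 0.0000] k=[23 23 23 4 0 0 0 0 0]
t=2: x=[23.0000 23.0000 21.0735 5.4686 0.4000 0.0000 0.0000 0.0000 0.0000] k=[23 23 23 6 0 0 0 0 0]
t=3: x=[23.0000 23.0000 21.2761 7.0631 0.6000 0.0000 0.0000 0.0000 0.0000] k=[23 23 22 6 2 0 0 0 0]
t=4: x=[23.0000 22.8977 20.4661 7.1628 2.2000 0.2015 0.0000 0.0000 0.0000] k=[23 23 18 9 3 0 0 0 0]
t=5: x=[23.0000 22.4887 17.5373 9.2583 3.3000 0.3022 0.0000 0.0000 0.0000] k=[23 23 19 7 1 0 0 0 0]
t=6: x=[23.0000 22.5910 18.1423 7.5617 1.5000 0.1007 0.0000 0.0000 0.0000] k=[23 23 16 9 0 0 0 0 0]
t=7: x=[23.0000 22.2844 15.9262 8.7591 0.9000 0.0000 0.0000 0.0000 0.0000] k=[23 20 18 9 0 0 0 0 0]
t=8: x=[22.6908 20.0418 17.2350 8.9588 0.9000 0.0000 0.0000 0.0000 0.0000] k=[23 20 18 11 1 0 0 0 0]
t=9: x=[22.6908 20.0418 17.4365 10.6569 1.9000 0.1007 0.0000 0.0000 0.0000] k=[23 21 17 13 3 2 0 0 0]
t=10: x=[22.7939 20.7543 16.9327 12.3570 3.9000 1.9131 0.2030 0.0000 0.0000] k=[22 21 18 14 2 3 0 0 0]
t=11: x=[21.8677 20.7543 17.8398 13.1576 3.3000 2.6173 0.3044 0.0000 0.0000] k=[23 22 17 14 4 2 2 0 0]
t=12: x=[22.8969 21.5698 17.1342 13.2577 4.8000 2.2149 1.8249 0.2045 0.0000] k=[22 23 18 14 4 1 0 0 0]
t=13: x=[22.0733 22.3866 18.0415 13.3579 4.7000 1.2085 0.1015 0.0000 0.0000] k=[23 20 20 14 3 3 2 0 0]
t=14: x=[22.6908 20.2453 19.3539 13.4580 4.1000 2.9190 1.9261 0.2045 0.0000] k=[21 18 20 11 3 5 3 0 0]
t=15: x=[20.6362 18.4171 18.8488 11.0568 4.0000 4.6276 2.9379 0.3067 0.0000] k=[22 18 21 10 2 4 5 2 0]
t=16: x=[21.5594 18.6199 19.5560 10.2572 3.0000 3.9243 4.6550 2.1428 0.2059] k=[23 18 22 8 5 3 7 3 0]
t=17: x=[22.4849 18.8228 20.1626 9.0586 5.1000 3.6227 6.2677 3.1602 0.3089] k=[23 18 21 9 5 3 5 3 2]
t=18: x=[22.4849 18.7213 19.4549 9.7577 5.2000 3.4217 4.6550 3.1602 2.1571] k=[23 19 20 9 3 5 7 1 2]
t=19: x=[22.5879 19.4319 18.7479 9.4580 3.8000 5.0293 6.2677 1.7354 1.9522] k=[23 19 17 10 4 6 5 2 4]
t=20: x=[22.5879 19.1273 16.4293 10.0574 4.8000 5.7321 4.8568 2.5500 3.8947] k=[23 18 14 9 4 5 4 1 5]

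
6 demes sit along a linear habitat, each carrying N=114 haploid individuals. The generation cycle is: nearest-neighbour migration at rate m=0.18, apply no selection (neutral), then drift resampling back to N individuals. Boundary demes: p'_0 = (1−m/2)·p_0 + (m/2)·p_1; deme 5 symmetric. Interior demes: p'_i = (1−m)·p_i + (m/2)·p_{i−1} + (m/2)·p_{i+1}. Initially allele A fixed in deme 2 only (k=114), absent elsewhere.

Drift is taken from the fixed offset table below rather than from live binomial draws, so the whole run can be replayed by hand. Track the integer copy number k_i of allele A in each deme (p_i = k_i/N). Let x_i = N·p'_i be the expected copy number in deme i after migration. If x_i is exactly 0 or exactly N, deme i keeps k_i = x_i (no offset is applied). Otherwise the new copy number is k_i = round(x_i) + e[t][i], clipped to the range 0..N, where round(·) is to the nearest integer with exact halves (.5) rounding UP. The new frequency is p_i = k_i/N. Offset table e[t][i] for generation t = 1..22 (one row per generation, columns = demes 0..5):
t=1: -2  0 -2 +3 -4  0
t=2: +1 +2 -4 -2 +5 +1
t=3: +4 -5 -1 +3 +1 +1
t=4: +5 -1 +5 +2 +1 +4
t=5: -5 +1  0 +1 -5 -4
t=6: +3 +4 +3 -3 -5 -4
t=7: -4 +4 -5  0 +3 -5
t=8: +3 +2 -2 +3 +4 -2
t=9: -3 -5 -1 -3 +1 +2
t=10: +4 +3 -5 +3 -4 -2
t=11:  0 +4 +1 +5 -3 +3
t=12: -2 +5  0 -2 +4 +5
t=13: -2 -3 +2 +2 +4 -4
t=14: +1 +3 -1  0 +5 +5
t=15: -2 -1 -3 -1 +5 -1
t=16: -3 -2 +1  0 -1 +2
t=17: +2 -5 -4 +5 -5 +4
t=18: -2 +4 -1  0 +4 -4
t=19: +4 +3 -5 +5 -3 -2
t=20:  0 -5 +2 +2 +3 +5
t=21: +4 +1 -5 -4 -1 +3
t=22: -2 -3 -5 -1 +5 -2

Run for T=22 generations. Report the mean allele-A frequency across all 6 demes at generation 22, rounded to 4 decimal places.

t=0: k=[0 0 114 0 0 0]
t=1: x=[0.0000 10.2600 93.4800 10.2600 0.0000 0.0000] k=[0 10 91 13 0 0]
t=2: x=[0.9000 16.3900 76.6900 18.8500 1.1700 0.0000] k=[2 18 73 17 6 0]
t=3: x=[3.4400 21.5100 63.0100 21.0500 6.4500 0.5400] k=[7 17 62 24 7 2]
t=4: x=[7.9000 20.1500 54.5300 25.8900 8.0800 2.4500] k=[13 19 60 28 9 6]
t=5: x=[13.5400 22.1500 53.4300 29.1700 10.4400 6.2700] k=[9 23 53 30 5 2]
t=6: x=[10.2600 24.4400 48.2300 29.8200 6.9800 2.2700] k=[13 28 51 27 2 0]
t=7: x=[14.3500 28.7200 46.7700 26.9100 4.0700 0.1800] k=[10 33 42 27 7 0]
t=8: x=[12.0700 31.7400 39.8400 26.5500 8.1700 0.6300] k=[15 34 38 30 12 0]
t=9: x=[16.7100 32.6500 36.9200 29.1000 12.5400 1.0800] k=[14 28 36 26 14 3]
t=10: x=[15.2600 27.4600 34.3800 25.8200 14.0900 3.9900] k=[19 30 29 29 10 2]
t=11: x=[19.9900 28.9200 29.0900 27.2900 10.9900 2.7200] k=[20 33 30 32 8 6]
t=12: x=[21.1700 31.5600 30.4500 29.6600 9.9800 6.1800] k=[19 37 30 28 14 11]
t=13: x=[20.6200 34.7500 30.4500 26.9200 14.9900 11.2700] k=[19 32 32 29 19 7]
t=14: x=[20.1700 30.8300 31.7300 28.3700 18.8200 8.0800] k=[21 34 31 28 24 13]
t=15: x=[22.1700 32.5600 31.0000 27.9100 23.3700 13.9900] k=[20 32 28 27 28 13]
t=16: x=[21.0800 30.5600 28.2700 27.1800 26.5600 14.3500] k=[18 29 29 27 26 16]
t=17: x=[18.9900 28.0100 28.8200 27.0900 25.1900 16.9000] k=[21 23 25 32 20 21]
t=18: x=[21.1800 23.0000 25.4500 30.2900 21.1700 20.9100] k=[19 27 24 30 25 17]
t=19: x=[19.7200 26.0100 24.8100 29.0100 24.7300 17.7200] k=[24 29 20 34 22 16]
t=20: x=[24.4500 27.7400 22.0700 31.6600 22.5400 16.5400] k=[24 23 24 34 26 22]
t=21: x=[23.9100 23.1800 24.8100 32.3800 26.3600 22.3600] k=[28 24 20 28 25 25]
t=22: x=[27.6400 24.0000 21.0800 27.0100 25.2700 25.0000] k=[26 21 16 26 30 23]

0.2076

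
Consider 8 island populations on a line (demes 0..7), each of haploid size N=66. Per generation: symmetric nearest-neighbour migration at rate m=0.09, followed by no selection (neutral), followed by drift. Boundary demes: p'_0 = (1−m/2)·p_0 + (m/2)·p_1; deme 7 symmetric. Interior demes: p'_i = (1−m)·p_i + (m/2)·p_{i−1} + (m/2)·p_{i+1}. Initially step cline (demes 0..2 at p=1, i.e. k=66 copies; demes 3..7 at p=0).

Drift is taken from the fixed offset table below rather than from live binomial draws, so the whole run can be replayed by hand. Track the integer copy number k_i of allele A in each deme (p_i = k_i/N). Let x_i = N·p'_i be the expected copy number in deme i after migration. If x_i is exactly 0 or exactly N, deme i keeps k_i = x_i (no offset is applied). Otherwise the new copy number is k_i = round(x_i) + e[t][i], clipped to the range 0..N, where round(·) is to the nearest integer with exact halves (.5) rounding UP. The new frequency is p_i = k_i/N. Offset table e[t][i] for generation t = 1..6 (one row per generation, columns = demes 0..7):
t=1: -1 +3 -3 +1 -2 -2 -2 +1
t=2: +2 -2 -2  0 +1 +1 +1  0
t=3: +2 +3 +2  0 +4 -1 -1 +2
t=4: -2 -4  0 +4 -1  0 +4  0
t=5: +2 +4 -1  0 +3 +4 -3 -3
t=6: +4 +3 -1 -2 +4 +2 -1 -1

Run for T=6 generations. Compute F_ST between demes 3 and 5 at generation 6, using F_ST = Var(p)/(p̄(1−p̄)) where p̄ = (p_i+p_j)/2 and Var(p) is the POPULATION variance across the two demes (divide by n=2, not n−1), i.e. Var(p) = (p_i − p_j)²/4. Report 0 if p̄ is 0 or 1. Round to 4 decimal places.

0.0286

t=0: k=[66 66 66 0 0 0 0 0]
t=1: x=[66.0000 66.0000 63.0300 2.9700 0.0000 0.0000 0.0000 0.0000] k=[66 66 60 4 0 0 0 0]
t=2: x=[66.0000 65.7300 57.7500 6.3400 0.1800 0.0000 0.0000 0.0000] k=[66 64 56 6 1 0 0 0]
t=3: x=[65.9100 63.7300 54.1100 8.0250 1.1800 0.0450 0.0000 0.0000] k=[66 66 56 8 5 0 0 0]
t=4: x=[66.0000 65.5500 54.2900 10.0250 4.9100 0.2250 0.0000 0.0000] k=[66 62 54 14 4 0 0 0]
t=5: x=[65.8200 61.8200 52.5600 15.3500 4.2700 0.1800 0.0000 0.0000] k=[66 66 52 15 7 4 0 0]
t=6: x=[66.0000 65.3700 50.9650 16.3050 7.2250 3.9550 0.1800 0.0000] k=[66 66 50 14 11 6 0 0]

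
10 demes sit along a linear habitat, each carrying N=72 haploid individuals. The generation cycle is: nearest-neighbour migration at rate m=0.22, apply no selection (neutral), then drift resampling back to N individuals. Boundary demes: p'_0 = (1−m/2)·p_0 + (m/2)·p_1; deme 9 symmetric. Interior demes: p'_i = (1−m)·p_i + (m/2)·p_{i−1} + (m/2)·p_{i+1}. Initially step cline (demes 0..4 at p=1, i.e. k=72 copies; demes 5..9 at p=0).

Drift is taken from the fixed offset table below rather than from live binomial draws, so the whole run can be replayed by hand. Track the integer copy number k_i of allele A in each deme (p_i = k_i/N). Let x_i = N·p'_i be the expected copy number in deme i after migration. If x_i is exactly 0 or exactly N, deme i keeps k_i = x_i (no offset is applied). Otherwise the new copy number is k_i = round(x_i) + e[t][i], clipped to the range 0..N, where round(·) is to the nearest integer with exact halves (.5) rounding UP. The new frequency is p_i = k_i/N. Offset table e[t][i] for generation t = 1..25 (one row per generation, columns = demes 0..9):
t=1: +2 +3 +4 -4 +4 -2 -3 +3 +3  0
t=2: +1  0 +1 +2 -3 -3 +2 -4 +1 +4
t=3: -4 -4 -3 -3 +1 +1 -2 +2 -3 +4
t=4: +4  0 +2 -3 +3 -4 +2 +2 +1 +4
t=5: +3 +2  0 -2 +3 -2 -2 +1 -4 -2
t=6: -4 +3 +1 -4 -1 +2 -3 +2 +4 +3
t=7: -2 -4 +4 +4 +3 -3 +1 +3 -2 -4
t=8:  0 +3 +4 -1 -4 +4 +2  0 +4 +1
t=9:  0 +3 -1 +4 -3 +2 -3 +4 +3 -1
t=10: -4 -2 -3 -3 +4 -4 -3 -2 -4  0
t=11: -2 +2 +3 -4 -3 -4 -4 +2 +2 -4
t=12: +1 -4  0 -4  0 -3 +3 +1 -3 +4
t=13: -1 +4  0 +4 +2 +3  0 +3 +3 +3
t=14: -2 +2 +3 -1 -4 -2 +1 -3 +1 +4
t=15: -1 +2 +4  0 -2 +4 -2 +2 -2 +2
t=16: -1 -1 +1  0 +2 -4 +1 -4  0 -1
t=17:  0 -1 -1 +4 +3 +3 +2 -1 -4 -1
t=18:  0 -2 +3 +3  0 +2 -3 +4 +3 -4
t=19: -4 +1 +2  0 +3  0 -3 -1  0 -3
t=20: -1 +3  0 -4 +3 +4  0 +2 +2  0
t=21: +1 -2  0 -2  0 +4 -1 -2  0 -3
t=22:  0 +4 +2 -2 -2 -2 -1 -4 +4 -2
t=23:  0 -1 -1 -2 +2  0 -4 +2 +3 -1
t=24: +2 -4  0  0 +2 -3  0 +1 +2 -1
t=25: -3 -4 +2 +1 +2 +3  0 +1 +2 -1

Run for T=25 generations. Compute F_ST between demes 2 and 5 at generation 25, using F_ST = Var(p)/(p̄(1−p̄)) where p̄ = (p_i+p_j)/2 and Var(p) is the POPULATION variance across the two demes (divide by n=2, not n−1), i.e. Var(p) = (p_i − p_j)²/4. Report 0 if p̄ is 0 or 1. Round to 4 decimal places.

t=0: k=[72 72 72 72 72 0 0 0 0 0]
t=1: x=[72.0000 72.0000 72.0000 72.0000 64.0800 7.9200 0.0000 0.0000 0.0000 0.0000] k=[72 72 72 72 68 6 0 0 0 0]
t=2: x=[72.0000 72.0000 72.0000 71.5600 61.6200 12.1600 0.6600 0.0000 0.0000 0.0000] k=[72 72 72 72 59 9 3 0 0 0]
t=3: x=[72.0000 72.0000 72.0000 70.5700 54.9300 13.8400 3.3300 0.3300 0.0000 0.0000] k=[72 72 72 68 56 15 1 2 0 0]
t=4: x=[72.0000 72.0000 71.5600 67.1200 52.8100 17.9700 2.6500 1.6700 0.2200 0.0000] k=[72 72 72 64 56 14 5 4 1 0]
t=5: x=[72.0000 72.0000 71.1200 64.0000 52.2600 17.6300 5.8800 3.7800 1.2200 0.1100] k=[72 72 71 62 55 16 4 5 0 0]
t=6: x=[72.0000 71.8900 70.1200 62.2200 51.4800 18.9700 5.4300 4.3400 0.5500 0.0000] k=[72 72 71 58 50 21 2 6 5 0]
t=7: x=[72.0000 71.8900 69.6800 58.5500 47.6900 22.1000 4.5300 5.4500 4.5600 0.5500] k=[72 68 72 63 51 19 6 8 3 0]
t=8: x=[71.5600 68.8800 70.5700 62.6700 48.8000 21.0900 7.6500 7.2300 3.2200 0.3300] k=[72 72 72 62 45 25 10 7 7 1]
t=9: x=[72.0000 72.0000 70.9000 61.2300 44.6700 25.5500 11.3200 7.3300 6.3400 1.6600] k=[72 72 70 65 42 28 8 11 9 1]
t=10: x=[72.0000 71.7800 69.6700 63.0200 42.9900 27.3400 10.5300 10.4500 8.3400 1.8800] k=[72 70 67 60 47 23 8 8 4 2]
t=11: x=[71.7800 69.8900 66.5600 59.3400 45.7900 23.9900 9.6500 7.5600 4.2200 2.2200] k=[70 72 70 55 43 20 6 10 6 0]
t=12: x=[70.2200 71.5600 68.5700 55.3300 41.7900 20.9900 7.9800 9.1200 5.7800 0.6600] k=[71 68 69 51 42 18 11 10 3 5]
t=13: x=[70.6700 68.4400 66.9100 51.9900 40.3500 19.8700 11.6600 9.3400 3.9900 4.7800] k=[70 72 67 56 42 23 12 12 7 8]
t=14: x=[70.2200 71.2300 66.3400 55.6700 41.4500 23.8800 13.2100 11.4500 7.6600 7.8900] k=[68 72 69 55 37 22 14 8 9 12]
t=15: x=[68.4400 71.2300 67.7900 54.5600 37.3300 22.7700 14.2200 8.7700 9.2200 11.6700] k=[67 72 72 55 35 27 12 11 7 14]
t=16: x=[67.5500 71.4500 70.1300 54.6700 36.3200 26.2300 13.5400 10.6700 8.2100 13.2300] k=[67 70 71 55 38 22 15 7 8 12]
t=17: x=[67.3300 69.7800 69.1300 54.8900 38.1100 22.9900 14.8900 7.9900 8.3300 11.5600] k=[67 69 68 59 41 26 17 7 4 11]
t=18: x=[67.2200 68.6700 67.1200 58.0100 41.3300 26.6600 16.8900 7.7700 5.1000 10.2300] k=[67 67 70 61 41 29 14 12 8 6]
t=19: x=[67.0000 67.3300 68.6800 59.7900 41.8800 28.6700 15.4300 11.7800 8.2200 6.2200] k=[63 68 71 60 45 29 12 11 8 3]
t=20: x=[63.5500 67.7800 69.4600 59.5600 44.8900 28.8900 13.7600 10.7800 7.7800 3.5500] k=[63 71 69 56 48 33 14 13 10 4]
t=21: x=[63.8800 69.9000 67.7900 56.5500 47.2300 32.5600 15.9800 12.7800 9.6700 4.6600] k=[65 68 68 55 47 37 15 11 10 2]
t=22: x=[65.3300 67.6700 66.5700 55.5500 46.7800 35.6800 16.9800 11.3300 9.2300 2.8800] k=[65 72 69 54 45 34 16 7 13 1]
t=23: x=[65.7700 70.9000 67.6800 54.6600 44.7800 33.2300 16.9900 8.6500 11.0200 2.3200] k=[66 70 67 53 47 33 13 11 14 1]
t=24: x=[66.4400 69.2300 65.7900 53.8800 46.1200 32.3400 14.9800 11.5500 12.2400 2.4300] k=[68 65 66 54 48 29 15 13 14 1]
t=25: x=[67.6700 65.4400 64.5700 54.6600 46.5700 29.5500 16.3200 13.3300 12.4600 2.4300] k=[65 61 67 56 49 33 16 14 14 1]

0.2627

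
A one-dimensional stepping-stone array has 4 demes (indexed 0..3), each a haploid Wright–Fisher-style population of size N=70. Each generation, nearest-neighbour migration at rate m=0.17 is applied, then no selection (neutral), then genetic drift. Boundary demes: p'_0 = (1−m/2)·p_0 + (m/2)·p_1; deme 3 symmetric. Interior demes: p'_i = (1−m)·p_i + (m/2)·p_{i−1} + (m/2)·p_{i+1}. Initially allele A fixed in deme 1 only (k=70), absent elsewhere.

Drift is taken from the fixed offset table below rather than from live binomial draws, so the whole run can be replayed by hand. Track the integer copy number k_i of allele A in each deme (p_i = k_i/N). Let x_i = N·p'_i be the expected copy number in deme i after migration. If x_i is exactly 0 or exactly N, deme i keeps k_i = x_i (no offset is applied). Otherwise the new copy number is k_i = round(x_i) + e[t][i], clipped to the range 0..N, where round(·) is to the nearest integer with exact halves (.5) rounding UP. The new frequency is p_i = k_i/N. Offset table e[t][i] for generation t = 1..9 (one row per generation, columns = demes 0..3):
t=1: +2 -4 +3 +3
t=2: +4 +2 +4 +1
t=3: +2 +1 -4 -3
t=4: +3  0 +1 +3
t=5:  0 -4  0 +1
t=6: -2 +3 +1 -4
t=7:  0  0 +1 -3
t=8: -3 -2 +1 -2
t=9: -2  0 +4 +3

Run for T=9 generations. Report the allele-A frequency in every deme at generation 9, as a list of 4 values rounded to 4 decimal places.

t=0: k=[0 70 0 0]
t=1: x=[5.9500 58.1000 5.9500 0.0000] k=[8 54 9 0]
t=2: x=[11.9100 46.2650 12.0600 0.7650] k=[16 48 16 2]
t=3: x=[18.7200 42.5600 17.5300 3.1900] k=[21 44 14 0]
t=4: x=[22.9550 39.4950 15.3600 1.1900] k=[26 39 16 4]
t=5: x=[27.1050 35.9400 16.9350 5.0200] k=[27 32 17 6]
t=6: x=[27.4250 30.3000 17.3400 6.9350] k=[25 33 18 3]
t=7: x=[25.6800 31.0450 18.0000 4.2750] k=[26 31 19 1]
t=8: x=[26.4250 29.5550 18.4900 2.5300] k=[23 28 19 1]
t=9: x=[23.4250 26.8100 18.2350 2.5300] k=[21 27 22 6]

[0.3000, 0.3857, 0.3143, 0.0857]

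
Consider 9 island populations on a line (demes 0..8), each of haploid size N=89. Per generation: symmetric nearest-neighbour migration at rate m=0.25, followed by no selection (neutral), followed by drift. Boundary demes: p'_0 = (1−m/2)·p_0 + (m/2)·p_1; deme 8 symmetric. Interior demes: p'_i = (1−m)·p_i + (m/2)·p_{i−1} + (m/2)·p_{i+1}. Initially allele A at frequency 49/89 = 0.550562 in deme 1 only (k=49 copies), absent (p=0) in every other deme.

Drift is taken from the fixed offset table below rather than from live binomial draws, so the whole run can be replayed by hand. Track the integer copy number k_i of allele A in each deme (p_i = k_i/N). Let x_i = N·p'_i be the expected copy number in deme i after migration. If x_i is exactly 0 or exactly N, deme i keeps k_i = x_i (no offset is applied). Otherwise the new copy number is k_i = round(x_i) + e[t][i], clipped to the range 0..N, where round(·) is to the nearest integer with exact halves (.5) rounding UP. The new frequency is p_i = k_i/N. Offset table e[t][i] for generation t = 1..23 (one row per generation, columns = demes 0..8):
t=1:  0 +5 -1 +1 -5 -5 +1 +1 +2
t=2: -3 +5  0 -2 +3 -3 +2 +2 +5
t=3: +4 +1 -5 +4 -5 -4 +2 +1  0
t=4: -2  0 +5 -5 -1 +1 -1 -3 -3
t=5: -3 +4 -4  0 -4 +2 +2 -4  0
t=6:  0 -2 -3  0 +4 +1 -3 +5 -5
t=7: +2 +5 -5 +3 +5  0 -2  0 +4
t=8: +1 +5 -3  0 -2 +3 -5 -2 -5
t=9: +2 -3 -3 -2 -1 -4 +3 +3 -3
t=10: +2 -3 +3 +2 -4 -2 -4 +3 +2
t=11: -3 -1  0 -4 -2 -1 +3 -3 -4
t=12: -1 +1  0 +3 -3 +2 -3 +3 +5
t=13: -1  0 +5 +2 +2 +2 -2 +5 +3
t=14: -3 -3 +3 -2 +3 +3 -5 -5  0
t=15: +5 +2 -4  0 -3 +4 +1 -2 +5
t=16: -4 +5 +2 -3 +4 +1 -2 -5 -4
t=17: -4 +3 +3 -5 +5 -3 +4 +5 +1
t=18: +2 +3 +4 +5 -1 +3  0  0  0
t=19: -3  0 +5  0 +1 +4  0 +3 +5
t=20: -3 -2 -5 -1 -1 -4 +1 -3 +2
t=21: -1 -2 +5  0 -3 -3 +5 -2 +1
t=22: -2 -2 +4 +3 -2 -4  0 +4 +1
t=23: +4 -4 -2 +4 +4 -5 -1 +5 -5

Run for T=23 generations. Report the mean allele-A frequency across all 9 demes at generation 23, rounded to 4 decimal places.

0.1373

t=0: k=[0 49 0 0 0 0 0 0 0]
t=1: x=[6.1250 36.7500 6.1250 0.0000 0.0000 0.0000 0.0000 0.0000 0.0000] k=[6 42 5 0 0 0 0 0 0]
t=2: x=[10.5000 32.8750 9.0000 0.6250 0.0000 0.0000 0.0000 0.0000 0.0000] k=[8 38 9 0 0 0 0 0 0]
t=3: x=[11.7500 30.6250 11.5000 1.1250 0.0000 0.0000 0.0000 0.0000 0.0000] k=[16 32 7 5 0 0 0 0 0]
t=4: x=[18.0000 26.8750 9.8750 4.6250 0.6250 0.0000 0.0000 0.0000 0.0000] k=[16 27 15 0 0 0 0 0 0]
t=5: x=[17.3750 24.1250 14.6250 1.8750 0.0000 0.0000 0.0000 0.0000 0.0000] k=[14 28 11 2 0 0 0 0 0]
t=6: x=[15.7500 24.1250 12.0000 2.8750 0.2500 0.0000 0.0000 0.0000 0.0000] k=[16 22 9 3 4 0 0 0 0]
t=7: x=[16.7500 19.6250 9.8750 3.8750 3.3750 0.5000 0.0000 0.0000 0.0000] k=[19 25 5 7 8 1 0 0 0]
t=8: x=[19.7500 21.7500 7.7500 6.8750 7.0000 1.7500 0.1250 0.0000 0.0000] k=[21 27 5 7 5 5 0 0 0]
t=9: x=[21.7500 23.5000 8.0000 6.5000 5.2500 4.3750 0.6250 0.0000 0.0000] k=[24 21 5 5 4 0 4 0 0]
t=10: x=[23.6250 19.3750 7.0000 4.8750 3.6250 1.0000 3.0000 0.5000 0.0000] k=[26 16 10 7 0 0 0 4 0]
t=11: x=[24.7500 16.5000 10.3750 6.5000 0.8750 0.0000 0.5000 3.0000 0.5000] k=[22 16 10 3 0 0 4 0 0]
t=12: x=[21.2500 16.0000 9.8750 3.5000 0.3750 0.5000 3.0000 0.5000 0.0000] k=[20 17 10 7 0 3 0 4 0]
t=13: x=[19.6250 16.5000 10.5000 6.5000 1.2500 2.2500 0.8750 3.0000 0.5000] k=[19 17 16 9 3 4 0 8 4]
t=14: x=[18.7500 17.1250 15.2500 9.1250 3.8750 3.3750 1.5000 6.5000 4.5000] k=[16 14 18 7 7 6 0 2 5]
t=15: x=[15.7500 14.7500 16.1250 8.3750 6.8750 5.3750 1.0000 2.1250 4.6250] k=[21 17 12 8 4 9 2 0 10]
t=16: x=[20.5000 16.8750 12.1250 8.0000 5.1250 7.5000 2.6250 1.5000 8.7500] k=[17 22 14 5 9 9 1 0 5]
t=17: x=[17.6250 20.3750 13.8750 6.6250 8.5000 8.0000 1.8750 0.7500 4.3750] k=[14 23 17 2 14 5 6 6 5]
t=18: x=[15.1250 21.1250 15.8750 5.3750 11.3750 6.2500 5.8750 5.8750 5.1250] k=[17 24 20 10 10 9 6 6 5]
t=19: x=[17.8750 22.6250 19.2500 11.2500 9.8750 8.7500 6.3750 5.8750 5.1250] k=[15 23 24 11 11 13 6 9 10]
t=20: x=[16.0000 22.1250 22.2500 12.6250 11.2500 11.8750 7.2500 8.7500 9.8750] k=[13 20 17 12 10 8 8 6 12]
t=21: x=[13.8750 18.7500 16.7500 12.3750 10.0000 8.2500 7.7500 7.0000 11.2500] k=[13 17 22 12 7 5 13 5 12]
t=22: x=[13.5000 17.1250 20.1250 12.6250 7.3750 6.2500 11.0000 6.8750 11.1250] k=[12 15 24 16 5 2 11 11 12]
t=23: x=[12.3750 15.7500 21.8750 15.6250 6.0000 3.5000 9.8750 11.1250 11.8750] k=[16 12 20 20 10 0 9 16 7]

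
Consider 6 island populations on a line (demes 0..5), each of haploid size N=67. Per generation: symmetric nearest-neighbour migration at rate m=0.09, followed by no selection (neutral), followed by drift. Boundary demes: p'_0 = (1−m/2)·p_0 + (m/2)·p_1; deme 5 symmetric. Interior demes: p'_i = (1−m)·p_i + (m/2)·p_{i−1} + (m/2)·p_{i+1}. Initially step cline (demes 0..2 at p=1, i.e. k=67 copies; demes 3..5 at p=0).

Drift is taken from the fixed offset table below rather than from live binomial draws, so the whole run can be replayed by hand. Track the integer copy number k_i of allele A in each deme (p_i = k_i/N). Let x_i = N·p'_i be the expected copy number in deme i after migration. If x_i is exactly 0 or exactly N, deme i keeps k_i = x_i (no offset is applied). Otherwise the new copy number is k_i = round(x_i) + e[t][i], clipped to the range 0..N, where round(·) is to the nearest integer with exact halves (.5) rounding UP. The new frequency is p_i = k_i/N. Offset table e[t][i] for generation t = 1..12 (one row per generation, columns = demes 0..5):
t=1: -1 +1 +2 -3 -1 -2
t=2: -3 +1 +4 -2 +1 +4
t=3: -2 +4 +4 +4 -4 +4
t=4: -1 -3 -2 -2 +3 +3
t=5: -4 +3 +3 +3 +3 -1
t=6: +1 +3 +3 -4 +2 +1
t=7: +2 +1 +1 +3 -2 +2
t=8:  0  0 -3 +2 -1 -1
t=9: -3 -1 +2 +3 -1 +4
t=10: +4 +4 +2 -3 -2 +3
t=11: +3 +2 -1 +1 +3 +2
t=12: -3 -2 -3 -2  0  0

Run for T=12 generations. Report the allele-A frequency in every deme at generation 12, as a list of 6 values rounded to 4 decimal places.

[1.0000, 0.9701, 0.8060, 0.3433, 0.1343, 0.1642]

t=0: k=[67 67 67 0 0 0]
t=1: x=[67.0000 67.0000 63.9850 3.0150 0.0000 0.0000] k=[67 67 66 0 0 0]
t=2: x=[67.0000 66.9550 63.0750 2.9700 0.0000 0.0000] k=[67 67 67 1 0 0]
t=3: x=[67.0000 67.0000 64.0300 3.9250 0.0450 0.0000] k=[67 67 67 8 0 0]
t=4: x=[67.0000 67.0000 64.3450 10.2950 0.3600 0.0000] k=[67 67 62 8 3 0]
t=5: x=[67.0000 66.7750 59.7950 10.2050 3.0900 0.1350] k=[67 67 63 13 6 0]
t=6: x=[67.0000 66.8200 60.9300 14.9350 6.0450 0.2700] k=[67 67 64 11 8 1]
t=7: x=[67.0000 66.8650 61.7500 13.2500 7.8200 1.3150] k=[67 67 63 16 6 3]
t=8: x=[67.0000 66.8200 61.0650 17.6650 6.3150 3.1350] k=[67 67 58 20 5 2]
t=9: x=[67.0000 66.5950 56.6950 21.0350 5.5400 2.1350] k=[67 66 59 24 5 6]
t=10: x=[66.9550 65.7300 57.7400 24.7200 5.9000 5.9550] k=[67 67 60 22 4 9]
t=11: x=[67.0000 66.6850 58.6050 22.9000 5.0350 8.7750] k=[67 67 58 24 8 11]
t=12: x=[67.0000 66.5950 56.8750 24.8100 8.8550 10.8650] k=[67 65 54 23 9 11]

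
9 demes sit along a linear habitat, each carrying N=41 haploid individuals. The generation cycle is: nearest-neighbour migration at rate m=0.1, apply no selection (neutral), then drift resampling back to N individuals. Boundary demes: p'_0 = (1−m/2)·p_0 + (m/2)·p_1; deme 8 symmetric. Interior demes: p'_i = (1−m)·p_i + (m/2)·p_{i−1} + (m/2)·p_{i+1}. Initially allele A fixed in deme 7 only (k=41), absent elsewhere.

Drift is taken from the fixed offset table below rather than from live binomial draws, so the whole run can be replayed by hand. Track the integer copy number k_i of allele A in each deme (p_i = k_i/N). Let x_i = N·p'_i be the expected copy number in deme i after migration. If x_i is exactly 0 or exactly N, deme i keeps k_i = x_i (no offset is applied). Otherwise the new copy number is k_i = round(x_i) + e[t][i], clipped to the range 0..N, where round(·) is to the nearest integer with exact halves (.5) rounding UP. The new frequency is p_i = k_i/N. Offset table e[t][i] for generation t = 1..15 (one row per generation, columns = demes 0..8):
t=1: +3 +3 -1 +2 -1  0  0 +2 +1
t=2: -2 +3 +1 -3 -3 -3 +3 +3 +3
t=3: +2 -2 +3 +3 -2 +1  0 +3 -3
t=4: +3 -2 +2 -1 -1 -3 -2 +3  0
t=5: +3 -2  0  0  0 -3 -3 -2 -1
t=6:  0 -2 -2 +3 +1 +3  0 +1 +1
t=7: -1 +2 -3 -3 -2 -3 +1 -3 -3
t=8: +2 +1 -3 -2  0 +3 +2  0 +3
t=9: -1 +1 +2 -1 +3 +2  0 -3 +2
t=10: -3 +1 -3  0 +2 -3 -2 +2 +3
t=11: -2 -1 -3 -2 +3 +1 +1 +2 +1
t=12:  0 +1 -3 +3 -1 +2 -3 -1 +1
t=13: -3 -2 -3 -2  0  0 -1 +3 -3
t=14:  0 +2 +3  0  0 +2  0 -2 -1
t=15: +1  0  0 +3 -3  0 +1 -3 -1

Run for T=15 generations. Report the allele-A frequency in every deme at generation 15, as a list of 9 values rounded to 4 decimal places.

t=0: k=[0 0 0 0 0 0 0 41 0]
t=1: x=[0.0000 0.0000 0.0000 0.0000 0.0000 0.0000 2.0500 36.9000 2.0500] k=[0 0 0 0 0 0 2 39 3]
t=2: x=[0.0000 0.0000 0.0000 0.0000 0.0000 0.1000 3.7500 35.3500 4.8000] k=[0 0 0 0 0 0 7 38 8]
t=3: x=[0.0000 0.0000 0.0000 0.0000 0.0000 0.3500 8.2000 34.9500 9.5000] k=[0 0 0 0 0 1 8 38 7]
t=4: x=[0.0000 0.0000 0.0000 0.0000 0.0500 1.3000 9.1500 34.9500 8.5500] k=[0 0 0 0 0 0 7 38 9]
t=5: x=[0.0000 0.0000 0.0000 0.0000 0.0000 0.3500 8.2000 35.0000 10.4500] k=[0 0 0 0 0 0 5 33 9]
t=6: x=[0.0000 0.0000 0.0000 0.0000 0.0000 0.2500 6.1500 30.4000 10.2000] k=[0 0 0 0 0 3 6 31 11]
t=7: x=[0.0000 0.0000 0.0000 0.0000 0.1500 3.0000 7.1000 28.7500 12.0000] k=[0 0 0 0 0 0 8 26 9]
t=8: x=[0.0000 0.0000 0.0000 0.0000 0.0000 0.4000 8.5000 24.2500 9.8500] k=[0 0 0 0 0 3 11 24 13]
t=9: x=[0.0000 0.0000 0.0000 0.0000 0.1500 3.2500 11.2500 22.8000 13.5500] k=[0 0 0 0 3 5 11 20 16]
t=10: x=[0.0000 0.0000 0.0000 0.1500 2.9500 5.2000 11.1500 19.3500 16.2000] k=[0 0 0 0 5 2 9 21 19]
t=11: x=[0.0000 0.0000 0.0000 0.2500 4.6000 2.5000 9.2500 20.3000 19.1000] k=[0 0 0 0 8 4 10 22 20]
t=12: x=[0.0000 0.0000 0.0000 0.4000 7.4000 4.5000 10.3000 21.3000 20.1000] k=[0 0 0 3 6 7 7 20 21]
t=13: x=[0.0000 0.0000 0.1500 3.0000 5.9000 6.9500 7.6500 19.4000 20.9500] k=[0 0 0 1 6 7 7 22 18]
t=14: x=[0.0000 0.0000 0.0500 1.2000 5.8000 6.9500 7.7500 21.0500 18.2000] k=[0 0 3 1 6 9 8 19 17]
t=15: x=[0.0000 0.1500 2.7500 1.3500 5.9000 8.8000 8.6000 18.3500 17.1000] k=[0 0 3 4 3 9 10 15 16]

[0.0000, 0.0000, 0.0732, 0.0976, 0.0732, 0.2195, 0.2439, 0.3659, 0.3902]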